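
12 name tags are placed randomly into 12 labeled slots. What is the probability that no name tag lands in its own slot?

Use the recurrence D(n) = (n-1)(D(n-1) + D(n-2)) with D(0)=1, D(1)=0.
Building up: D(2)=1, D(3)=2, D(4)=9, D(5)=44, D(6)=265, D(7)=1854, D(8)=14833, D(9)=133496, D(10)=1334961, D(11)=14684570, D(12)=176214841.
Total arrangements: 12! = 479001600.
Probability = D(12)/12! = 16019531/43545600.

Final answer: D(12)/12! = 176214841/479001600 = 0.367879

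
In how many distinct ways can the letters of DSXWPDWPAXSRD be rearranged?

Letters (A:1, D:3, P:2, R:1, S:2, W:2, X:2). Total letters: 13.
Permutations = 13!/(3! x 2! x 2! x 2! x 2!).

Final answer: 64864800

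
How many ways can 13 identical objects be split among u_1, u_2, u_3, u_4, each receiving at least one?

Substitute u'_i = u_i - 1 (so u'_i >= 0). Then sum u'_i = 13 - 4 = 9.
Stars and bars: C(9+4-1, 4-1) = C(12,3).

Final answer: C(12,3) = 220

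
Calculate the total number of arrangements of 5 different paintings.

The number of ways to arrange 5 distinct objects is 5!.

Final answer: 5! = 120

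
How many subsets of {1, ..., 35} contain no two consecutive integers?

Let a(n) count such subsets of {1, ..., n}. Either n is excluded (a(n-1) ways) or n is included, forcing n-1 out (a(n-2) ways), so a(n) = a(n-1) + a(n-2) with a(1)=2, a(2)=3.
Iterating the recurrence: a(1)=2, a(2)=3, a(3)=5, a(4)=8, a(5)=13, a(6)=21, a(7)=34, a(8)=55, a(9)=89, a(10)=144, a(11)=233, a(12)=377, a(13)=610, a(14)=987, a(15)=1597, a(16)=2584, a(17)=4181, a(18)=6765, a(19)=10946, a(20)=17711, a(21)=28657, a(22)=46368, a(23)=75025, a(24)=121393, a(25)=196418, a(26)=317811, a(27)=514229, a(28)=832040, a(29)=1346269, a(30)=2178309, a(31)=3524578, a(32)=5702887, a(33)=9227465, a(34)=14930352, a(35)=24157817.

Final answer: 24157817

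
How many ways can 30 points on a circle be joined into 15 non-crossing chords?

This is a standard Catalan-number count: the answer is C_n. Here n = 30/2 = 15.
C_n = (2n)!/(n!(n+1)!), so C_{15} = 30!/(15! x 16!) = C(30,15)/16 = 155117520/16.

Final answer: C_{15} = 9694845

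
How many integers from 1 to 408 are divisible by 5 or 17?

Multiples of 5: 81. Multiples of 17: 24. Of both (lcm=85): 4.
By inclusion-exclusion: 81 + 24 - 4.

Final answer: 101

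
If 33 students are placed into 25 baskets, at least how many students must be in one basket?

By the pigeonhole principle: ceiling(33/25).

Final answer: 2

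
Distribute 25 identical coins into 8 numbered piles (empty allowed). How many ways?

Stars and bars: C(n+k-1, k-1) = C(32,7).

Final answer: C(32,7) = 3365856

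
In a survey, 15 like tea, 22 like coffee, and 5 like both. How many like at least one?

|A union B| = |A| + |B| - |A intersect B| = 15 + 22 - 5.

Final answer: 32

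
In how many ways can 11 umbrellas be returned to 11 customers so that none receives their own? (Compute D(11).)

Use the recurrence D(n) = (n-1)(D(n-1) + D(n-2)) with D(0)=1, D(1)=0.
D(2) = 1 x (0 + 1) = 1
D(3) = 2 x (1 + 0) = 2
D(4) = 3 x (2 + 1) = 9
D(5) = 4 x (9 + 2) = 44
D(6) = 5 x (44 + 9) = 265
D(7) = 6 x (265 + 44) = 1854
D(8) = 7 x (1854 + 265) = 14833
D(9) = 8 x (14833 + 1854) = 133496
D(10) = 9 x (133496 + 14833) = 1334961
D(11) = 10 x (D(10) + D(9)) = 10 x (1334961 + 133496)

Final answer: D(11) = 14684570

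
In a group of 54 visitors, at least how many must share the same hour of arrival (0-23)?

There are 24 possible values for hour of arrival (0-23). With 54 visitors and 24 categories, by pigeonhole: ceiling(54/24).

Final answer: 3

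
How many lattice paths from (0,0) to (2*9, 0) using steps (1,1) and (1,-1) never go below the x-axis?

Total monotonic paths to (9,9): C(18,9) = 48620.
Paths that cross above y=x (reflection bijection): C(18,10) = 43758.
Valid Dyck paths: 48620 - 43758.
(These counts are the Catalan numbers.)

Final answer: C_{9} = 4862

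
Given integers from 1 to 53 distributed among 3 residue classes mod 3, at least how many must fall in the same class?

By pigeonhole with 53 objects and 3 categories: ceiling(53/3).

Final answer: 18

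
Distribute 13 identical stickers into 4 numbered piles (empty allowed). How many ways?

Stars and bars: C(n+k-1, k-1) = C(16,3).

Final answer: C(16,3) = 560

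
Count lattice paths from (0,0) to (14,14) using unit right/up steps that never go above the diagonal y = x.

Total monotonic paths to (14,14): C(28,14) = 40116600.
Paths that cross above y=x (reflection bijection): C(28,15) = 37442160.
Valid Dyck paths: 40116600 - 37442160.
(Equivalently, C_{14} = C(28,14)/15 = 40116600/15.)

Final answer: C_{14} = 2674440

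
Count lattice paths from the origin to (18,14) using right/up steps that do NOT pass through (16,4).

Total paths to (18,14): C(32,14) = 471435600.
Paths through (16,4): C(20,4) x C(12,10) = 319770.
Avoiding (16,4): 471435600 - 319770.

Final answer: 471115830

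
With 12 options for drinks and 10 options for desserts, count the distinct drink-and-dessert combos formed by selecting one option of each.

By the multiplication principle: 12 x 10.

Final answer: 120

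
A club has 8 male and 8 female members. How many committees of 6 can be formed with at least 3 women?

Sum over valid woman counts:
C(8,3)C(8,3) = 3136
C(8,4)C(8,2) = 1960
C(8,5)C(8,1) = 448
C(8,6)C(8,0) = 28
Total: 3136 + 1960 + 448 + 28.

Final answer: 5572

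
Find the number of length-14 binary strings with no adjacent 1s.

Let a(n) count valid strings. If the last bit is 0 the prefix is any valid string of length n-1; if it is 1 the string must end in 01 with a valid prefix of length n-2. So a(n) = a(n-1) + a(n-2), a(1)=2, a(2)=3.
Building up term by term: a(1)=2, a(2)=3, a(3)=5, a(4)=8, a(5)=13, a(6)=21, a(7)=34, a(8)=55, a(9)=89, a(10)=144, a(11)=233, a(12)=377, a(13)=610, a(14)=987.

Final answer: 987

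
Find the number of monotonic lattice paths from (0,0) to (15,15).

Each path has 15 right steps and 15 up steps in some order (30 steps total).
Choose which 15 of the 30 steps are up: C(30,15).

Final answer: C(30,15) = 155117520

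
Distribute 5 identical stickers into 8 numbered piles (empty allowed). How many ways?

Stars and bars: C(n+k-1, k-1) = C(12,7).

Final answer: C(12,7) = 792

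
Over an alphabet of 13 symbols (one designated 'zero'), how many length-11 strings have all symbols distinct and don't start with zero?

First digit: 12 (nonzero). Second: 12 (not first). Third: 11, etc.
Total: 12 x 12 x 11 x 10 x 9 x 8 x 7 x 6 x 5 x 4 x 3.

Final answer: 2874009600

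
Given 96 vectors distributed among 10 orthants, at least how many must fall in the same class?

By pigeonhole with 96 objects and 10 categories: ceiling(96/10).

Final answer: 10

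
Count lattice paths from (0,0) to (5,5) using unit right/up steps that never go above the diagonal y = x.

Total monotonic paths to (5,5): C(10,5) = 252.
A path is bad iff it touches y = x + 1; reflecting its initial segment maps bad paths bijectively onto all paths to (4,6), of which there are C(10,6) = 210.
Valid Dyck paths: 252 - 210.
(Check: C(10,5) - C(10,6) = C(10,5)/6, the Catalan number C_{5}.)

Final answer: C_{5} = 42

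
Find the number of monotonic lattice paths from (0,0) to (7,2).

Each path has 7 right steps and 2 up steps in some order (9 steps total).
Choose which 2 of the 9 steps are up: C(9,2).

Final answer: C(9,2) = 36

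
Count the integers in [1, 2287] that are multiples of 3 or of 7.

Multiples of 3: 762. Multiples of 7: 326. Of both (lcm=21): 108.
By inclusion-exclusion: 762 + 326 - 108.

Final answer: 980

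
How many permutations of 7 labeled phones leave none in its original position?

Derangements satisfy D(n) = (n-1)(D(n-1) + D(n-2)), starting from D(0)=1, D(1)=0.
D(2) = 1 x (0 + 1) = 1
D(3) = 2 x (1 + 0) = 2
D(4) = 3 x (2 + 1) = 9
D(5) = 4 x (9 + 2) = 44
D(6) = 5 x (44 + 9) = 265
D(7) = 6 x (D(6) + D(5)) = 6 x (265 + 44)

Final answer: D(7) = 1854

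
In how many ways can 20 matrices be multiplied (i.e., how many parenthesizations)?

The structures are counted by the Catalan number C_n. Here n = 20 - 1 = 19.
C_n = C(2n,n) - C(2n,n+1), so C_{19} = C(38,19) - C(38,20) = 35345263800 - 33578000610.

Final answer: C_{19} = 1767263190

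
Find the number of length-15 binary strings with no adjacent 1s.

A valid string ends in 0 (append to any length-(n-1) valid string) or in 01 (append to any length-(n-2) valid string), so a(n) = a(n-1) + a(n-2) with a(1)=2, a(2)=3.
Computing successive values: a(1)=2, a(2)=3, a(3)=5, a(4)=8, a(5)=13, a(6)=21, a(7)=34, a(8)=55, a(9)=89, a(10)=144, a(11)=233, a(12)=377, a(13)=610, a(14)=987, a(15)=1597.

Final answer: 1597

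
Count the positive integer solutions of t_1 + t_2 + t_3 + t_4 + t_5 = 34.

Substitute t'_i = t_i - 1 (so t'_i >= 0). Then sum t'_i = 34 - 5 = 29.
Stars and bars: C(29+5-1, 5-1) = C(33,4).

Final answer: C(33,4) = 40920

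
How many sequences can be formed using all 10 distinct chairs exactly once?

The number of ways to arrange 10 distinct objects is 10!.

Final answer: 10! = 3628800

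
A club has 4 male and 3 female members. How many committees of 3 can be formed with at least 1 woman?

Sum over valid woman counts:
C(3,1)C(4,2) = 18
C(3,2)C(4,1) = 12
C(3,3)C(4,0) = 1
Total: 18 + 12 + 1.

Final answer: 31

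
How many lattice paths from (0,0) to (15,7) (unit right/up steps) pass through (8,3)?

Paths (0,0)->(8,3): C(11,3) = 165.
Paths (8,3)->(15,7): C(11,4) = 330.
By multiplication principle: 165 x 330.

Final answer: 54450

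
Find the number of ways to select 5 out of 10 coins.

C(10,5) = 10!/(5! x 5!).

Final answer: \binom{10}{5} = 252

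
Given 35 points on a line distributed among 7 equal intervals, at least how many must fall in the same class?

By pigeonhole with 35 objects and 7 categories: ceiling(35/7).

Final answer: 5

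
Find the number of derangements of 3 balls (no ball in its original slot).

Derangements satisfy D(n) = (n-1)(D(n-1) + D(n-2)), starting from D(0)=1, D(1)=0.
D(2) = 1 x (0 + 1) = 1
D(3) = 2 x (D(2) + D(1)) = 2 x (1 + 0)

Final answer: D(3) = 2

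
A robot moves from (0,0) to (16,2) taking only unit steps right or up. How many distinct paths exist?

Each path has 16 right steps and 2 up steps in some order (18 steps total).
Choose which 2 of the 18 steps are up: C(18,2).

Final answer: C(18,2) = 153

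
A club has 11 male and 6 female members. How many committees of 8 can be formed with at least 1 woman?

Sum over valid woman counts:
C(6,1)C(11,7) = 1980
C(6,2)C(11,6) = 6930
C(6,3)C(11,5) = 9240
C(6,4)C(11,4) = 4950
C(6,5)C(11,3) = 990
C(6,6)C(11,2) = 55
Total: 1980 + 6930 + 9240 + 4950 + 990 + 55.

Final answer: 24145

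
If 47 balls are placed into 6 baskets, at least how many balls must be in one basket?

By the pigeonhole principle: ceiling(47/6).

Final answer: 8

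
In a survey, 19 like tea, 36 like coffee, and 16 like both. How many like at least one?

|A union B| = |A| + |B| - |A intersect B| = 19 + 36 - 16.

Final answer: 39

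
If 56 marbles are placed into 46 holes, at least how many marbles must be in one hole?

By the pigeonhole principle: ceiling(56/46).

Final answer: 2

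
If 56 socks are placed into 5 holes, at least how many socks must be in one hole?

By the pigeonhole principle: ceiling(56/5).

Final answer: 12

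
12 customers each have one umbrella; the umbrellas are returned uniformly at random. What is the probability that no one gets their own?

Derangements satisfy D(n) = (n-1)(D(n-1) + D(n-2)), starting from D(0)=1, D(1)=0.
Building up: D(2)=1, D(3)=2, D(4)=9, D(5)=44, D(6)=265, D(7)=1854, D(8)=14833, D(9)=133496, D(10)=1334961, D(11)=14684570, D(12)=176214841.
Total arrangements: 12! = 479001600.
Probability = D(12)/12! = 16019531/43545600.

Final answer: D(12)/12! = 176214841/479001600 = 0.367879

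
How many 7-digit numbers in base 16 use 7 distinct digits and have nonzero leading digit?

First digit: 15 (nonzero). Second: 15 (not first). Third: 14, etc.
Total: 15 x 15 x 14 x 13 x 12 x 11 x 10.

Final answer: 54054000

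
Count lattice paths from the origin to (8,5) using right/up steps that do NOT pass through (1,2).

Total paths to (8,5): C(13,5) = 1287.
Paths through (1,2): C(3,2) x C(10,3) = 360.
Avoiding (1,2): 1287 - 360.

Final answer: 927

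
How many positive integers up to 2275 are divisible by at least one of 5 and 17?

Multiples of 5: 455. Multiples of 17: 133. Of both (lcm=85): 26.
By inclusion-exclusion: 455 + 133 - 26.

Final answer: 562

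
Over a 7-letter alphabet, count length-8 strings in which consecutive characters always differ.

Let g(n) count such strings. g(1) = 7, and each valid string of length n-1 extends in 6 ways (any symbol but the last), so g(n) = 6 g(n-1).
Total: g(8) = 7 x 6^7.

Final answer: 7 x 6^{7} = 1959552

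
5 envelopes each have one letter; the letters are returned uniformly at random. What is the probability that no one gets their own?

Derangements satisfy D(n) = (n-1)(D(n-1) + D(n-2)), starting from D(0)=1, D(1)=0.
Building up: D(2)=1, D(3)=2, D(4)=9, D(5)=44.
Total arrangements: 5! = 120.
Probability = D(5)/5! = 11/30.

Final answer: D(5)/5! = 44/120 = 0.366667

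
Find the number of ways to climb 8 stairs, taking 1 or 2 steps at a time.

Condition on the final move: it is a 1-step (f(n-1) ways to get there) or a 2-step (f(n-2) ways), so f(n) = f(n-1) + f(n-2), with f(1)=1, f(2)=2.
Computing successive values: f(1)=1, f(2)=2, f(3)=3, f(4)=5, f(5)=8, f(6)=13, f(7)=21, f(8)=34.

Final answer: 34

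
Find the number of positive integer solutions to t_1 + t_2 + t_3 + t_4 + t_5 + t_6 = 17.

Substitute t'_i = t_i - 1 (so t'_i >= 0). Then sum t'_i = 17 - 6 = 11.
Stars and bars: C(11+6-1, 6-1) = C(16,5).

Final answer: C(16,5) = 4368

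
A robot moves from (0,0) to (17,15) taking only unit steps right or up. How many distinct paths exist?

Each path has 17 right steps and 15 up steps in some order (32 steps total).
Choose which 15 of the 32 steps are up: C(32,15).

Final answer: C(32,15) = 565722720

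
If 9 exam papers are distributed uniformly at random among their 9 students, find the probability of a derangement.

D(n) = (n-1)(D(n-1) + D(n-2)), D(0)=1, D(1)=0.
Building up: D(2)=1, D(3)=2, D(4)=9, D(5)=44, D(6)=265, D(7)=1854, D(8)=14833, D(9)=133496.
Total arrangements: 9! = 362880.
Probability = D(9)/9! = 16687/45360.

Final answer: D(9)/9! = 133496/362880 = 0.367879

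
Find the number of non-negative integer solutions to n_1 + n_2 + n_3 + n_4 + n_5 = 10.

Stars and bars with 10 stars and 4 bars:
C(10+5-1, 5-1) = C(14,4).

Final answer: C(14,4) = 1001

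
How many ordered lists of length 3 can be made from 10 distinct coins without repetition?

P(10,3) = 10!/(10-3)! = 10!/7!.

Final answer: P(10,3) = 720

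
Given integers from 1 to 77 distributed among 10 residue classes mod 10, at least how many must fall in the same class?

By pigeonhole with 77 objects and 10 categories: ceiling(77/10).

Final answer: 8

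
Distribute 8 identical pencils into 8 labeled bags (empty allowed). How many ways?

Stars and bars: C(n+k-1, k-1) = C(15,7).

Final answer: C(15,7) = 6435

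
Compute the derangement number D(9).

Use the recurrence D(n) = (n-1)(D(n-1) + D(n-2)) with D(0)=1, D(1)=0.
Building up: D(2)=1, D(3)=2, D(4)=9, D(5)=44, D(6)=265, D(7)=1854, D(8)=14833.
D(9) = 8 x (D(8) + D(7)) = 8 x (14833 + 1854).

Final answer: D(9) = 133496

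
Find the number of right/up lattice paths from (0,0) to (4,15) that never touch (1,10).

Total paths to (4,15): C(19,15) = 3876.
Paths through (1,10): C(11,10) x C(8,5) = 616.
Avoiding (1,10): 3876 - 616.

Final answer: 3260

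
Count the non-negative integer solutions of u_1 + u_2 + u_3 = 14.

Stars and bars with 14 stars and 2 bars:
C(14+3-1, 3-1) = C(16,2).

Final answer: C(16,2) = 120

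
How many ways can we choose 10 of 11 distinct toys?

C(11,10) = 11!/(10! x 1!).

Final answer: \binom{11}{10} = 11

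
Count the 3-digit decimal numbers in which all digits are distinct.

First digit: 9 (not 0). Second: 9 (not first). Third: 8, etc.
Total: 9 x 9 x 8.

Final answer: 648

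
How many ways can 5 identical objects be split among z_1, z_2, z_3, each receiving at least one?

Substitute z'_i = z_i - 1 (so z'_i >= 0). Then sum z'_i = 5 - 3 = 2.
Stars and bars: C(2+3-1, 3-1) = C(4,2).

Final answer: C(4,2) = 6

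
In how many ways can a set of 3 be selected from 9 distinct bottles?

C(9,3) = 9!/(3! x 6!).

Final answer: \binom{9}{3} = 84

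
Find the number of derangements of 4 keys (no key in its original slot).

Derangements satisfy D(n) = (n-1)(D(n-1) + D(n-2)), starting from D(0)=1, D(1)=0.
D(2) = 1 x (0 + 1) = 1
D(3) = 2 x (1 + 0) = 2
D(4) = 3 x (D(3) + D(2)) = 3 x (2 + 1)

Final answer: D(4) = 9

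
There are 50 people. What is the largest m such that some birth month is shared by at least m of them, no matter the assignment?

There are 12 possible values for birth month. With 50 people and 12 categories, by pigeonhole: ceiling(50/12).

Final answer: 5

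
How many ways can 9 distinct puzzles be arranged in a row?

The number of ways to arrange 9 distinct objects is 9!.

Final answer: 9! = 362880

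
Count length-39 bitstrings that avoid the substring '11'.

Classify by the final bit: ...0 gives a(n-1) strings, ...01 gives a(n-2) strings. Thus a(n) = a(n-1) + a(n-2) with a(1)=2, a(2)=3.
Iterating the recurrence: a(1)=2, a(2)=3, a(3)=5, a(4)=8, a(5)=13, a(6)=21, a(7)=34, a(8)=55, a(9)=89, a(10)=144, a(11)=233, a(12)=377, a(13)=610, a(14)=987, a(15)=1597, a(16)=2584, a(17)=4181, a(18)=6765, a(19)=10946, a(20)=17711, a(21)=28657, a(22)=46368, a(23)=75025, a(24)=121393, a(25)=196418, a(26)=317811, a(27)=514229, a(28)=832040, a(29)=1346269, a(30)=2178309, a(31)=3524578, a(32)=5702887, a(33)=9227465, a(34)=14930352, a(35)=24157817, a(36)=39088169, a(37)=63245986, a(38)=102334155, a(39)=165580141.

Final answer: 165580141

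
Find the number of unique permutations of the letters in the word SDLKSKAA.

Letters (A:2, D:1, K:2, L:1, S:2). Total letters: 8.
Permutations = 8!/(2! x 2! x 2!).

Final answer: 5040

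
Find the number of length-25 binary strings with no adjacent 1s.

A valid string ends in 0 (append to any length-(n-1) valid string) or in 01 (append to any length-(n-2) valid string), so a(n) = a(n-1) + a(n-2) with a(1)=2, a(2)=3.
Building up term by term: a(1)=2, a(2)=3, a(3)=5, a(4)=8, a(5)=13, a(6)=21, a(7)=34, a(8)=55, a(9)=89, a(10)=144, a(11)=233, a(12)=377, a(13)=610, a(14)=987, a(15)=1597, a(16)=2584, a(17)=4181, a(18)=6765, a(19)=10946, a(20)=17711, a(21)=28657, a(22)=46368, a(23)=75025, a(24)=121393, a(25)=196418.

Final answer: 196418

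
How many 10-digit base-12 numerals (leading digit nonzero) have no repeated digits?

The leading digit has 11 choices (anything but zero); the next has 11 (anything but the first), then 10, and so on, one fewer each time.
Total: 11 x 11 x 10 x 9 x 8 x 7 x 6 x 5 x 4 x 3.

Final answer: 219542400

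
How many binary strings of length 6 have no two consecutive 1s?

Classify by the final bit: ...0 gives a(n-1) strings, ...01 gives a(n-2) strings. Thus a(n) = a(n-1) + a(n-2) with a(1)=2, a(2)=3.
Iterating the recurrence: a(1)=2, a(2)=3, a(3)=5, a(4)=8, a(5)=13, a(6)=21.

Final answer: 21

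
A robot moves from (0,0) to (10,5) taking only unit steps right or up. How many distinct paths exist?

Each path has 10 right steps and 5 up steps in some order (15 steps total).
Choose which 5 of the 15 steps are up: C(15,5).

Final answer: C(15,5) = 3003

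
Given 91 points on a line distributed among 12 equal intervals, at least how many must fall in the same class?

By pigeonhole with 91 objects and 12 categories: ceiling(91/12).

Final answer: 8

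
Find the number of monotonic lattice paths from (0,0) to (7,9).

Each path has 7 right steps and 9 up steps in some order (16 steps total).
Choose which 9 of the 16 steps are up: C(16,9).

Final answer: C(16,9) = 11440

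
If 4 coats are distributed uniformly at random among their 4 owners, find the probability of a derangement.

Use the recurrence D(n) = (n-1)(D(n-1) + D(n-2)) with D(0)=1, D(1)=0.
Building up: D(2)=1, D(3)=2, D(4)=9.
Total arrangements: 4! = 24.
Probability = D(4)/4! = 3/8.

Final answer: D(4)/4! = 9/24 = 0.375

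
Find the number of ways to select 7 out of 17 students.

C(17,7) = 17!/(7! x 10!).

Final answer: \binom{17}{7} = 19448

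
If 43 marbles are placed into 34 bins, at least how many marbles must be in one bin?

By the pigeonhole principle: ceiling(43/34).

Final answer: 2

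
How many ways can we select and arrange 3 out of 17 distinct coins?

P(17,3) = 17!/(17-3)! = 17!/14!.

Final answer: P(17,3) = 4080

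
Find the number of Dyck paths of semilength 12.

Total monotonic paths to (12,12): C(24,12) = 2704156.
A path is bad iff it touches y = x + 1; reflecting its initial segment maps bad paths bijectively onto all paths to (11,13), of which there are C(24,13) = 2496144.
Valid Dyck paths: 2704156 - 2496144.
(This is the Catalan number C_{12}.)

Final answer: C_{12} = 208012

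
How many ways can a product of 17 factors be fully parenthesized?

The structures are counted by the Catalan number C_n. Here n = 17 - 1 = 16.
Using C_0 = 1 and C_(k+1) = C_k x 2(2k+1)/(k+2), build up term by term: C_1=1, C_2=2, C_3=5, C_4=14, C_5=42, C_6=132, C_7=429, C_8=1430, C_9=4862, C_10=16796, C_11=58786, C_12=208012, C_13=742900, C_14=2674440, C_15=9694845, C_16=35357670.

Final answer: C_{16} = 35357670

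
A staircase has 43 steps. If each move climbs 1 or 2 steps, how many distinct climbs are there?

Let f(n) be the number of climbs. Removing the last move (1 or 2 steps) gives f(n) = f(n-1) + f(n-2); base cases f(1)=1, f(2)=2.
Building up term by term: f(1)=1, f(2)=2, f(3)=3, f(4)=5, f(5)=8, f(6)=13, f(7)=21, f(8)=34, f(9)=55, f(10)=89, f(11)=144, f(12)=233, f(13)=377, f(14)=610, f(15)=987, f(16)=1597, f(17)=2584, f(18)=4181, f(19)=6765, f(20)=10946, f(21)=17711, f(22)=28657, f(23)=46368, f(24)=75025, f(25)=121393, f(26)=196418, f(27)=317811, f(28)=514229, f(29)=832040, f(30)=1346269, f(31)=2178309, f(32)=3524578, f(33)=5702887, f(34)=9227465, f(35)=14930352, f(36)=24157817, f(37)=39088169, f(38)=63245986, f(39)=102334155, f(40)=165580141, f(41)=267914296, f(42)=433494437, f(43)=701408733.

Final answer: 701408733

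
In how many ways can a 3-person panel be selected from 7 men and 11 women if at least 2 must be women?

Sum over valid woman counts:
C(11,2)C(7,1) = 385
C(11,3)C(7,0) = 165
Total: 385 + 165.

Final answer: 550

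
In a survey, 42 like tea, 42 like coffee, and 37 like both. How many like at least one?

|A union B| = |A| + |B| - |A intersect B| = 42 + 42 - 37.

Final answer: 47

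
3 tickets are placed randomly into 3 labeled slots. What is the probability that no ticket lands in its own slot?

Use the recurrence D(n) = (n-1)(D(n-1) + D(n-2)) with D(0)=1, D(1)=0.
Building up: D(2)=1, D(3)=2.
Total arrangements: 3! = 6.
Probability = D(3)/3! = 1/3.

Final answer: D(3)/3! = 2/6 = 0.333333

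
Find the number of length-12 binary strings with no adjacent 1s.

Classify by the final bit: ...0 gives a(n-1) strings, ...01 gives a(n-2) strings. Thus a(n) = a(n-1) + a(n-2) with a(1)=2, a(2)=3.
Computing successive values: a(1)=2, a(2)=3, a(3)=5, a(4)=8, a(5)=13, a(6)=21, a(7)=34, a(8)=55, a(9)=89, a(10)=144, a(11)=233, a(12)=377.

Final answer: 377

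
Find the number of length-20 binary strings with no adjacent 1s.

Let a(n) count valid strings. If the last bit is 0 the prefix is any valid string of length n-1; if it is 1 the string must end in 01 with a valid prefix of length n-2. So a(n) = a(n-1) + a(n-2), a(1)=2, a(2)=3.
Computing successive values: a(1)=2, a(2)=3, a(3)=5, a(4)=8, a(5)=13, a(6)=21, a(7)=34, a(8)=55, a(9)=89, a(10)=144, a(11)=233, a(12)=377, a(13)=610, a(14)=987, a(15)=1597, a(16)=2584, a(17)=4181, a(18)=6765, a(19)=10946, a(20)=17711.

Final answer: 17711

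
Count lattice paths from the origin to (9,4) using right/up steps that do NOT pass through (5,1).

Total paths to (9,4): C(13,4) = 715.
Paths through (5,1): C(6,1) x C(7,3) = 210.
Avoiding (5,1): 715 - 210.

Final answer: 505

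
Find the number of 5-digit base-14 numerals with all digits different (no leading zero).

The leading digit has 13 choices (anything but zero); the next has 13 (anything but the first), then 12, and so on, one fewer each time.
Total: 13 x 13 x 12 x 11 x 10.

Final answer: 223080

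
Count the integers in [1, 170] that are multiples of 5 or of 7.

Multiples of 5: 34. Multiples of 7: 24. Of both (lcm=35): 4.
By inclusion-exclusion: 34 + 24 - 4.

Final answer: 54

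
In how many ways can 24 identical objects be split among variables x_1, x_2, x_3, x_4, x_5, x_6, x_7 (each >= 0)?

Stars and bars with 24 stars and 6 bars:
C(24+7-1, 7-1) = C(30,6).

Final answer: C(30,6) = 593775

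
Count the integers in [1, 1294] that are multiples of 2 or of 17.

Multiples of 2: 647. Multiples of 17: 76. Of both (lcm=34): 38.
By inclusion-exclusion: 647 + 76 - 38.

Final answer: 685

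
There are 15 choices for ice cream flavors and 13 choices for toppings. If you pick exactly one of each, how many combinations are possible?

By the multiplication principle: 15 x 13.

Final answer: 195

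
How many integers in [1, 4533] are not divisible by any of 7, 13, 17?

|div by 7|=647, |div by 13|=348, |div by 17|=266.
|div by 7&13|=49, |div by 7&17|=38, |div by 13&17|=20, |div by all|=2.
By inclusion-exclusion, divisible by at least one: 647+348+266-49-38-20+2 = 1156.
Not divisible by any: 4533 - 1156.

Final answer: 3377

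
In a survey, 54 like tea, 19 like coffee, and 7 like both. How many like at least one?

|A union B| = |A| + |B| - |A intersect B| = 54 + 19 - 7.

Final answer: 66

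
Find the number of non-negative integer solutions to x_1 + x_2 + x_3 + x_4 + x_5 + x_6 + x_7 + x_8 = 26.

Stars and bars with 26 stars and 7 bars:
C(26+8-1, 8-1) = C(33,7).

Final answer: C(33,7) = 4272048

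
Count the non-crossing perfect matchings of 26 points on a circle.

This is a standard Catalan-number count: the answer is C_n. Here n = 26/2 = 13.
C_n = (2n)!/(n!(n+1)!), so C_{13} = 26!/(13! x 14!) = C(26,13)/14 = 10400600/14.

Final answer: C_{13} = 742900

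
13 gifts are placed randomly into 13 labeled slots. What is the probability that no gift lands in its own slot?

Use the recurrence D(n) = (n-1)(D(n-1) + D(n-2)) with D(0)=1, D(1)=0.
Building up: D(2)=1, D(3)=2, D(4)=9, D(5)=44, D(6)=265, D(7)=1854, D(8)=14833, D(9)=133496, D(10)=1334961, D(11)=14684570, D(12)=176214841, D(13)=2290792932.
Total arrangements: 13! = 6227020800.
Probability = D(13)/13! = 63633137/172972800.

Final answer: D(13)/13! = 2290792932/6227020800 = 0.367879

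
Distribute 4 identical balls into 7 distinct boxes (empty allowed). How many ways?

Stars and bars: C(n+k-1, k-1) = C(10,6).

Final answer: C(10,6) = 210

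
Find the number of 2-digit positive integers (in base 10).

These are the integers in [10^1, 10^2), so the count is 10^2 - 10^1 = 9 x 10^1.

Final answer: 90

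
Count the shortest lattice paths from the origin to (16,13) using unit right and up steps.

Each path has 16 right steps and 13 up steps in some order (29 steps total).
Choose which 13 of the 29 steps are up: C(29,13).

Final answer: C(29,13) = 67863915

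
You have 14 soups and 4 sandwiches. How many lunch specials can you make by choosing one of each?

By the multiplication principle: 14 x 4.

Final answer: 56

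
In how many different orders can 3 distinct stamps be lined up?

The number of ways to arrange 3 distinct objects is 3!.

Final answer: 3! = 6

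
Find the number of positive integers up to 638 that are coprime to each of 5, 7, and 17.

|div by 5|=127, |div by 7|=91, |div by 17|=37.
|div by 5&7|=18, |div by 5&17|=7, |div by 7&17|=5, |div by all|=1.
By inclusion-exclusion, divisible by at least one: 127+91+37-18-7-5+1 = 226.
Not divisible by any: 638 - 226.

Final answer: 412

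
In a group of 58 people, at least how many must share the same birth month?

There are 12 possible values for birth month. With 58 people and 12 categories, by pigeonhole: ceiling(58/12).

Final answer: 5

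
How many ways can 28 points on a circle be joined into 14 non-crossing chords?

The structures are counted by the Catalan number C_n. Here n = 28/2 = 14.
C_n = C(2n,n) - C(2n,n+1), so C_{14} = C(28,14) - C(28,15) = 40116600 - 37442160.

Final answer: C_{14} = 2674440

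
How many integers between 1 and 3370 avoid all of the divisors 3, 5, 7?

|div by 3|=1123, |div by 5|=674, |div by 7|=481.
|div by 3&5|=224, |div by 3&7|=160, |div by 5&7|=96, |div by all|=32.
By inclusion-exclusion, divisible by at least one: 1123+674+481-224-160-96+32 = 1830.
Not divisible by any: 3370 - 1830.

Final answer: 1540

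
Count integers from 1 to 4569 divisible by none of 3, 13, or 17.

|div by 3|=1523, |div by 13|=351, |div by 17|=268.
|div by 3&13|=117, |div by 3&17|=89, |div by 13&17|=20, |div by all|=6.
By inclusion-exclusion, divisible by at least one: 1523+351+268-117-89-20+6 = 1922.
Not divisible by any: 4569 - 1922.

Final answer: 2647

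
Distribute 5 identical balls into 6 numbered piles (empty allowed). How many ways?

Stars and bars: C(n+k-1, k-1) = C(10,5).

Final answer: C(10,5) = 252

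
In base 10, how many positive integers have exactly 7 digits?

These are the integers in [10^6, 10^7), so the count is 10^7 - 10^6 = 9 x 10^6.

Final answer: 9000000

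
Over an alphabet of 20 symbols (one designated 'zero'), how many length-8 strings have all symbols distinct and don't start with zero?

First digit: 19 (nonzero). Second: 19 (not first). Third: 18, etc.
Total: 19 x 19 x 18 x 17 x 16 x 15 x 14 x 13.

Final answer: 4825154880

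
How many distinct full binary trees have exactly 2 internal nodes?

The structures are counted by the Catalan number C_n. Here n = 2.
C_n = C(2n,n) - C(2n,n+1), so C_{2} = C(4,2) - C(4,3) = 6 - 4.

Final answer: C_{2} = 2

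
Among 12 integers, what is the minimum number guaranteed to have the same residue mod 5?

There are 5 possible values for residue mod 5. With 12 integers and 5 categories, by pigeonhole: ceiling(12/5).

Final answer: 3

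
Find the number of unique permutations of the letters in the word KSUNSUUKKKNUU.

Letters (K:4, N:2, S:2, U:5). Total letters: 13.
Permutations = 13!/(5! x 4! x 2! x 2!).

Final answer: 540540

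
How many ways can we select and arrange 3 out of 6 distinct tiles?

P(6,3) = 6!/(6-3)! = 6!/3!.

Final answer: P(6,3) = 120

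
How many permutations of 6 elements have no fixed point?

D(n) = (n-1)(D(n-1) + D(n-2)), D(0)=1, D(1)=0.
D(2) = 1 x (0 + 1) = 1
D(3) = 2 x (1 + 0) = 2
D(4) = 3 x (2 + 1) = 9
D(5) = 4 x (9 + 2) = 44
D(6) = 5 x (D(5) + D(4)) = 5 x (44 + 9)

Final answer: D(6) = 265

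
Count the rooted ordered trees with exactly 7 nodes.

This is a standard Catalan-number count: the answer is C_n. Here n = 7 - 1 = 6.
C_n = C(2n,n) - C(2n,n+1), so C_{6} = C(12,6) - C(12,7) = 924 - 792.

Final answer: C_{6} = 132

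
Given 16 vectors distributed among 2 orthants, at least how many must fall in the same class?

By pigeonhole with 16 objects and 2 categories: ceiling(16/2).

Final answer: 8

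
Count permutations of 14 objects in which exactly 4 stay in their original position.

Choose which 4 elements are fixed: C(14,4) = 1001.
Derange the remaining 10 using D(j) = (j-1)(D(j-1) + D(j-2)), D(0)=1, D(1)=0: D(2)=1, D(3)=2, D(4)=9, D(5)=44, D(6)=265, D(7)=1854, D(8)=14833, D(9)=133496, D(10)=1334961.
Total: 1001 x 1334961.

Final answer: C(14,4) D(10) = 1336295961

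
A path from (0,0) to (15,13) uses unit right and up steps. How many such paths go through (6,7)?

Paths (0,0)->(6,7): C(13,7) = 1716.
Paths (6,7)->(15,13): C(15,6) = 5005.
By multiplication principle: 1716 x 5005.

Final answer: 8588580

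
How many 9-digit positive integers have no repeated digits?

First digit: 9 (not 0). Second: 9 (not first). Third: 8, etc.
Total: 9 x 9 x 8 x 7 x 6 x 5 x 4 x 3 x 2.

Final answer: 3265920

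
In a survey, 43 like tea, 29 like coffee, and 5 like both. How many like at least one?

|A union B| = |A| + |B| - |A intersect B| = 43 + 29 - 5.

Final answer: 67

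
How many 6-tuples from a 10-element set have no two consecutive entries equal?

Let g(n) count such strings. g(1) = 10, and each valid string of length n-1 extends in 9 ways (any symbol but the last), so g(n) = 9 g(n-1).
Total: g(6) = 10 x 9^5.

Final answer: 10 x 9^{5} = 590490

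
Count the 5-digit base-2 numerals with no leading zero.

These are the integers in [2^4, 2^5), so the count is 2^5 - 2^4 = 1 x 2^4.

Final answer: 16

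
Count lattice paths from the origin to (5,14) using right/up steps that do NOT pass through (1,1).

Total paths to (5,14): C(19,14) = 11628.
Paths through (1,1): C(2,1) x C(17,13) = 4760.
Avoiding (1,1): 11628 - 4760.

Final answer: 6868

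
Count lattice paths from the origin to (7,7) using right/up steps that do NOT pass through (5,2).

Total paths to (7,7): C(14,7) = 3432.
Paths through (5,2): C(7,2) x C(7,5) = 441.
Avoiding (5,2): 3432 - 441.

Final answer: 2991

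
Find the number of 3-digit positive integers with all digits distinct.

First digit: 9 (not 0). Second: 9 (not first). Third: 8, etc.
Total: 9 x 9 x 8.

Final answer: 648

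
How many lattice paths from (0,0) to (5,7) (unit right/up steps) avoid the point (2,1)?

Total paths to (5,7): C(12,7) = 792.
Paths through (2,1): C(3,1) x C(9,6) = 252.
Avoiding (2,1): 792 - 252.

Final answer: 540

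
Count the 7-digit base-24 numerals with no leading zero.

These are the integers in [24^6, 24^7), so the count is 24^7 - 24^6 = 23 x 24^6.

Final answer: 4395368448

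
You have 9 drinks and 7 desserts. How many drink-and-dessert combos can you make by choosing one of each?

By the multiplication principle: 9 x 7.

Final answer: 63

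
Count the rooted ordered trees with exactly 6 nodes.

This is counted by the nth Catalan number C_n. Here n = 6 - 1 = 5.
C_n = C(2n,n) - C(2n,n+1), so C_{5} = C(10,5) - C(10,6) = 252 - 210.

Final answer: C_{5} = 42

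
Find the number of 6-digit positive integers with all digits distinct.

First digit: 9 (not 0). Second: 9 (not first). Third: 8, etc.
Total: 9 x 9 x 8 x 7 x 6 x 5.

Final answer: 136080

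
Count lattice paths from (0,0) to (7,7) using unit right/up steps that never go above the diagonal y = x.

Total monotonic paths to (7,7): C(14,7) = 3432.
Paths that cross above y=x (reflection bijection): C(14,8) = 3003.
Valid Dyck paths: 3432 - 3003.
(Equivalently, C_{7} = C(14,7)/8 = 3432/8.)

Final answer: C_{7} = 429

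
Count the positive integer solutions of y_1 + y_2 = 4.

Substitute y'_i = y_i - 1 (so y'_i >= 0). Then sum y'_i = 4 - 2 = 2.
Stars and bars: C(2+2-1, 2-1) = C(3,1).

Final answer: C(3,1) = 3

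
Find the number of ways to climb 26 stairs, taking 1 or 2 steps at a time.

Condition on the final move: it is a 1-step (f(n-1) ways to get there) or a 2-step (f(n-2) ways), so f(n) = f(n-1) + f(n-2), with f(1)=1, f(2)=2.
Computing successive values: f(1)=1, f(2)=2, f(3)=3, f(4)=5, f(5)=8, f(6)=13, f(7)=21, f(8)=34, f(9)=55, f(10)=89, f(11)=144, f(12)=233, f(13)=377, f(14)=610, f(15)=987, f(16)=1597, f(17)=2584, f(18)=4181, f(19)=6765, f(20)=10946, f(21)=17711, f(22)=28657, f(23)=46368, f(24)=75025, f(25)=121393, f(26)=196418.

Final answer: 196418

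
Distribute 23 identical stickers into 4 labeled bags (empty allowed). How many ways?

Stars and bars: C(n+k-1, k-1) = C(26,3).

Final answer: C(26,3) = 2600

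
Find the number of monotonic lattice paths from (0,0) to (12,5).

Each path has 12 right steps and 5 up steps in some order (17 steps total).
Choose which 5 of the 17 steps are up: C(17,5).

Final answer: C(17,5) = 6188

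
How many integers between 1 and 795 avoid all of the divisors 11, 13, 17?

|div by 11|=72, |div by 13|=61, |div by 17|=46.
|div by 11&13|=5, |div by 11&17|=4, |div by 13&17|=3, |div by all|=0.
By inclusion-exclusion, divisible by at least one: 72+61+46-5-4-3+0 = 167.
Not divisible by any: 795 - 167.

Final answer: 628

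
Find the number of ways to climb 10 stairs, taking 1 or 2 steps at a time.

Condition on the final move: it is a 1-step (f(n-1) ways to get there) or a 2-step (f(n-2) ways), so f(n) = f(n-1) + f(n-2), with f(1)=1, f(2)=2.
Computing successive values: f(1)=1, f(2)=2, f(3)=3, f(4)=5, f(5)=8, f(6)=13, f(7)=21, f(8)=34, f(9)=55, f(10)=89.

Final answer: 89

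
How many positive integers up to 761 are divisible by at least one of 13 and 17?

Multiples of 13: 58. Multiples of 17: 44. Of both (lcm=221): 3.
By inclusion-exclusion: 58 + 44 - 3.

Final answer: 99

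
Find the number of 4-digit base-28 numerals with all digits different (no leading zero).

First digit: 27 (nonzero). Second: 27 (not first). Third: 26, etc.
Total: 27 x 27 x 26 x 25.

Final answer: 473850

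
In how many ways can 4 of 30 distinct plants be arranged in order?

P(30,4) = 30!/(30-4)! = 30!/26!.

Final answer: P(30,4) = 657720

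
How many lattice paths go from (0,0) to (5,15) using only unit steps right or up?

Each path has 5 right steps and 15 up steps in some order (20 steps total).
Choose which 15 of the 20 steps are up: C(20,15).

Final answer: C(20,15) = 15504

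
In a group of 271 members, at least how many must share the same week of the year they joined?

There are 52 possible values for week of the year they joined. With 271 members and 52 categories, by pigeonhole: ceiling(271/52).

Final answer: 6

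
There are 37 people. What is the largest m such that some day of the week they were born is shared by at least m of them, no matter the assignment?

There are 7 possible values for day of the week they were born. With 37 people and 7 categories, by pigeonhole: ceiling(37/7).

Final answer: 6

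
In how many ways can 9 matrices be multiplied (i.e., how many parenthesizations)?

This is counted by the nth Catalan number C_n. Here n = 9 - 1 = 8.
C_n = C(2n,n) - C(2n,n+1), so C_{8} = C(16,8) - C(16,9) = 12870 - 11440.

Final answer: C_{8} = 1430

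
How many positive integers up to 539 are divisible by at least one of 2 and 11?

Multiples of 2: 269. Multiples of 11: 49. Of both (lcm=22): 24.
By inclusion-exclusion: 269 + 49 - 24.

Final answer: 294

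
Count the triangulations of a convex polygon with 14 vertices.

The structures are counted by the Catalan number C_n. Here n = 14 - 2 = 12.
C_n = (2n)!/(n!(n+1)!), so C_{12} = 24!/(12! x 13!) = C(24,12)/13 = 2704156/13.

Final answer: C_{12} = 208012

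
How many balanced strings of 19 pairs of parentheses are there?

The structures are counted by the Catalan number C_n. Here n = 19 (pairs).
C_n = (2n)!/(n!(n+1)!), so C_{19} = 38!/(19! x 20!) = C(38,19)/20 = 35345263800/20.

Final answer: C_{19} = 1767263190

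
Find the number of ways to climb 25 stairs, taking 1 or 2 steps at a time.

Let f(n) count the ways. The last step is size 1 or 2, so f(n) = f(n-1) + f(n-2) with f(1)=1, f(2)=2.
Iterating the recurrence: f(1)=1, f(2)=2, f(3)=3, f(4)=5, f(5)=8, f(6)=13, f(7)=21, f(8)=34, f(9)=55, f(10)=89, f(11)=144, f(12)=233, f(13)=377, f(14)=610, f(15)=987, f(16)=1597, f(17)=2584, f(18)=4181, f(19)=6765, f(20)=10946, f(21)=17711, f(22)=28657, f(23)=46368, f(24)=75025, f(25)=121393.

Final answer: 121393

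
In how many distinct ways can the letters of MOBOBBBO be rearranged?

Letters (B:4, M:1, O:3). Total letters: 8.
Permutations = 8!/(4! x 3!).

Final answer: 280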